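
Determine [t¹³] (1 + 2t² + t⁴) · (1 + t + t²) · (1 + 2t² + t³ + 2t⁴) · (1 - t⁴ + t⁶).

6

(1 + 2t² + t⁴) has coefficients 1,0,2,0,1 for degrees 0…4.
(1 + t + t²) has coefficients 1,1,1,0,0,0,0,0,0,0,0,0,0,0 for degrees 0…13.
Multiplying by (1 + 2t² + t³ + 2t⁴) gives running coefficients 1,1,3,3,5,3,2,0,0,0,0,0,0,0 for degrees 0…13.
Finally multiplying by (1 - t⁴ + t⁶), the product of all factors after the first has coefficients 1,1,3,3,4,2,0,-2,-2,0,3,3,2,0 for degrees 0…13.
[t¹³] = 1·0 + 2·3 + 1·0 = 6.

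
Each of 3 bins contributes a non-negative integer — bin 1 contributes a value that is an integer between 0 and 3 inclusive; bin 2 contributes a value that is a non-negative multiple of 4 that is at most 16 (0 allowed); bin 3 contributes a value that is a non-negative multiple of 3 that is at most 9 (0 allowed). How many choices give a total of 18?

4

The generating function for the choices is (1 + q + q² + q³)·(1 + q⁴ + q⁸ + q¹² + q¹⁶)·(1 + q³ + q⁶ + q⁹); the count is [q¹⁸].
(1 + q + q² + q³) has coefficients 1,1,1,1 for degrees 0…3.
(1 + q⁴ + q⁸ + q¹² + q¹⁶) has coefficients 1,0,0,0,1,0,0,0,1,0,0,0,1,0,0,0,1,0,0 for degrees 0…18.
Finally multiplying by (1 + q³ + q⁶ + q⁹), the product of all factors after the first has coefficients 1,0,0,1,1,0,1,1,1,1,1,1,1,1,1,1,1,1,1 for degrees 0…18.
[q¹⁸] = 1·1 + 1·1 + 1·1 + 1·1 = 4.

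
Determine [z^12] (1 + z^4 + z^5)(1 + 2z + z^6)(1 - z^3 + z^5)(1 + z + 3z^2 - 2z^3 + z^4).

17

(1 + z^4 + z^5) has coefficients 1,0,0,0,1,1 for degrees 0…5.
(1 + 2z + z^6) has coefficients 1,2,0,0,0,0,1,0,0,0,0,0,0 for degrees 0…12.
Multiplying by (1 - z^3 + z^5) gives running coefficients 1,2,0,-1,-2,1,3,0,0,-1,0,1,0 for degrees 0…12.
Finally multiplying by (1 + z + 3z^2 - 2z^3 + z^4), the product of all factors after the first has coefficients 1,3,5,3,-6,-2,0,9,5,-6,2,-2,3 for degrees 0…12.
[z^12] = 1·3 + 1·5 + 1·9 = 17.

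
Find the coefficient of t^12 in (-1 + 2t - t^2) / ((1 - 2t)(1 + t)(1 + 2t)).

The denominator gives the recurrence a_n = −a_(n−1) + 4a_(n−2) + 4a_(n−3) for n ≥ 3; the numerator fixes a_0 = -1, a_1 = 3, a_2 = -8.
Iterating: -1, 3, -8, 16, -36, 68, -148, 276, -596, 1108, -2388, 4436, -9556, so a_12 = -9556.

-9556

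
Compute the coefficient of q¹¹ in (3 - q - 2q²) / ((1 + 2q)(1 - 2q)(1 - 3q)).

774122

Partial fractions give a closed form: a_n = (3/5)·(-2)^n + (-2)·2^n + (22/5)·3^n.
At n = 11: a_11 = 774122.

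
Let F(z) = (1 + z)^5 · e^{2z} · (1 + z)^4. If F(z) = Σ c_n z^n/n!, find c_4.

9088

The EGF product rule gives c_4 = Σ_{k_1+k_2+k_3=4} C(4; k_1,k_2,k_3) · ∏ g_i(k_i), where (1+z)^5 gives the falling factorial (5)_k; e^{2z} gives (2)^k; (1+z)^4 gives the falling factorial (4)_k.
g_1(k) for k = 0…4: 1, 5, 20, 60, 120.
g_2(k) for k = 0…4: 1, 2, 4, 8, 16.
g_3(k) for k = 0…4: 1, 4, 12, 24, 24.
First combine the last two factors: h(k) = Σ_j C(k,j)·g_2(j)·g_3(k−j) for k = 0…4: 1, 6, 32, 152, 648.
c_4 = Σ_k C(4,k)·g_1(k)·h(4−k) = 1·1·648 + 4·5·152 + 6·20·32 + 4·60·6 + 1·120·1 = 648 + 3040 + 3840 + 1440 + 120 = 9088.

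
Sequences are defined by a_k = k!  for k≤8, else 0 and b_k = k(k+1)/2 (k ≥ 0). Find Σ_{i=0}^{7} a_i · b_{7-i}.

Write out a_i and b_{7-i} for i = 0,…,7 and sum the products.
Σ = 1·28 + 1·21 + 2·15 + 6·10 + 24·6 + 120·3 + 720·1 + 5040·0 = 1363.

1363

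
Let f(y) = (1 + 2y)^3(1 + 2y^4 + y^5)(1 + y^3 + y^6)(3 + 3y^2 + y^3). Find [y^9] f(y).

261

(1 + 2y)^3 has coefficients 1,6,12,8 for degrees 0…3.
(1 + 2y^4 + y^5) has coefficients 1,0,0,0,2,1,0,0,0,0 for degrees 0…9.
Multiplying by (1 + y^3 + y^6) gives running coefficients 1,0,0,1,2,1,1,2,1,0 for degrees 0…9.
Finally multiplying by (3 + 3y^2 + y^3), the product of all factors after the first has coefficients 3,0,3,4,6,6,10,11,7,7 for degrees 0…9.
[y^9] = 1·7 + 6·7 + 12·11 + 8·10 = 261.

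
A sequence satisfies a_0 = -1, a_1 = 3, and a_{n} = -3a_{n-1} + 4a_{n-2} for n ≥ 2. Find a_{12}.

-13421773

The ordinary generating function has denominator 1 + 3t - 4t^2.
Iterating the recurrence: a_0,…,a_{12} = -1, 3, -13, 51, -205, 819, -3277, 13107, -52429, 209715, -838861, 3355443, -13421773.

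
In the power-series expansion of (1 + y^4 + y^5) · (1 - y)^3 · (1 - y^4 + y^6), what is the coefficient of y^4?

(1 + y^4 + y^5) has coefficients 1,0,0,0,1 for degrees 0…4.
(1 - y)^3 has coefficients 1,-3,3,-1,0 for degrees 0…4.
Finally multiplying by (1 - y^4 + y^6), the product of all factors after the first has coefficients 1,-3,3,-1,-1 for degrees 0…4.
[y^4] = 1·(-1) + 1·1 = 0.

0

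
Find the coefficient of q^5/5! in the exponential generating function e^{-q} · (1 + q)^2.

The EGF product rule gives c_5 = Σ_{k_1+k_2=5} C(5; k_1,k_2) · ∏ g_i(k_i), where e^{-q} gives (-1)^k; (1+q)^2 gives the falling factorial (2)_k.
g_1(k) for k = 0…5: 1, -1, 1, -1, 1, -1.
g_2(k) for k = 0…5: 1, 2, 2, 0, 0, 0.
c_5 = Σ_k C(5,k)·g_1(k)·g_2(5−k) = 10·(-1)·2 + 5·1·2 + 1·(-1)·1 = −20 + 10 − 1 = -11.

-11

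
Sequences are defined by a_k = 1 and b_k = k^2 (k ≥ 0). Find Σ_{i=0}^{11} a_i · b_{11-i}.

506

Write out a_i and b_{11-i} for i = 0,…,11 and sum the products.
Σ = 1·121 + 1·100 + 1·81 + 1·64 + 1·49 + 1·36 + 1·25 + 1·16 + 1·9 + 1·4 + 1·1 + 1·0 = 506.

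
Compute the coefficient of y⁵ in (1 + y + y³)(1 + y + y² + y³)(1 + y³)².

5

(1 + y + y³) has coefficients 1,1,0,1 for degrees 0…3.
(1 + y + y² + y³) has coefficients 1,1,1,1,0,0 for degrees 0…5.
Finally multiplying by (1 + y³)², the product of all factors after the first has coefficients 1,1,1,3,2,2 for degrees 0…5.
[y⁵] = 1·2 + 1·2 + 1·1 = 5.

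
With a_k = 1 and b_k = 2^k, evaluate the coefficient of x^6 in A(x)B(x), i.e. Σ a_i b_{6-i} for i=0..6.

127

Write out a_i and b_{6-i} for i = 0,…,6 and sum the products.
Σ = 1·64 + 1·32 + 1·16 + 1·8 + 1·4 + 1·2 + 1·1 = 127.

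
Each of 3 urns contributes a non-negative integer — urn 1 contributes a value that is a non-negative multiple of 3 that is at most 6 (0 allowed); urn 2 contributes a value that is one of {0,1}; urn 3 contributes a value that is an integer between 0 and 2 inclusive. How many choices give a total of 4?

2

The generating function for the choices is (1 + z^3 + z^6)·(1 + z)·(1 + z + z^2); the count is [z^4].
(1 + z^3 + z^6) has coefficients 1,0,0,1,0 for degrees 0…4.
(1 + z) has coefficients 1,1,0,0,0 for degrees 0…4.
Finally multiplying by (1 + z + z^2), the product of all factors after the first has coefficients 1,2,2,1,0 for degrees 0…4.
[z^4] = 1·0 + 1·2 = 2.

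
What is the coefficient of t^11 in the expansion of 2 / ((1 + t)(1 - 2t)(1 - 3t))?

The denominator gives the recurrence a_n = 4a_(n−1) − a_(n−2) − 6a_(n−3) for n ≥ 3; the numerator fixes a_0 = 2, a_1 = 8, a_2 = 30.
Iterating: 2, 8, 30, 100, 322, 1008, 3110, 9500, 28842, 87208, 262990, 791700, so a_11 = 791700.

791700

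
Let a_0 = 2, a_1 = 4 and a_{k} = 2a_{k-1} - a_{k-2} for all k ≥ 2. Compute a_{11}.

24

The ordinary generating function has denominator 1 - 2y + y^2.
Iterating the recurrence: a_0,…,a_{11} = 2, 4, 6, 8, 10, 12, 14, 16, 18, 20, 22, 24.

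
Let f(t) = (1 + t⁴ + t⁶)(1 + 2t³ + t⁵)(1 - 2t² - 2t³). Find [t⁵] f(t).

(1 + t⁴ + t⁶) has coefficients 1,0,0,0,1,0 for degrees 0…5.
(1 + 2t³ + t⁵) has coefficients 1,0,0,2,0,1 for degrees 0…5.
Finally multiplying by (1 - 2t² - 2t³), the product of all factors after the first has coefficients 1,0,-2,0,0,-3 for degrees 0…5.
[t⁵] = 1·(-3) + 1·0 = -3.

-3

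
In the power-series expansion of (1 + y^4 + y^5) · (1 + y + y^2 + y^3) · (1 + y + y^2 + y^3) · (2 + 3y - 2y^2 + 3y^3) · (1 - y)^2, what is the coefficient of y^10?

(1 + y^4 + y^5) has coefficients 1,0,0,0,1,1 for degrees 0…5.
(1 + y + y^2 + y^3) has coefficients 1,1,1,1,0,0,0,0,0,0,0 for degrees 0…10.
Multiplying by (1 + y + y^2 + y^3) gives running coefficients 1,2,3,4,3,2,1,0,0,0,0 for degrees 0…10.
Multiplying by (2 + 3y - 2y^2 + 3y^3) gives running coefficients 2,7,10,16,18,14,14,8,4,3,0 for degrees 0…10.
Finally multiplying by (1 - y)^2, the product of all factors after the first has coefficients 2,3,-2,3,-4,-6,4,-6,2,3,-2 for degrees 0…10.
[y^10] = 1·(-2) + 1·4 + 1·(-6) = -4.

-4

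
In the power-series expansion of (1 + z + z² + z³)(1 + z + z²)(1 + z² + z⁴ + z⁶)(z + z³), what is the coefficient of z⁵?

10

(1 + z + z² + z³) has coefficients 1,1,1,1 for degrees 0…3.
(1 + z + z²) has coefficients 1,1,1,0,0,0 for degrees 0…5.
Multiplying by (1 + z² + z⁴ + z⁶) gives running coefficients 1,1,2,1,2,1 for degrees 0…5.
Finally multiplying by (z + z³), the product of all factors after the first has coefficients 0,1,1,3,2,4 for degrees 0…5.
[z⁵] = 1·4 + 1·2 + 1·3 + 1·1 = 10.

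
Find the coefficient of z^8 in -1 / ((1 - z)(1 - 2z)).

Partial fractions give a closed form: a_n = (1)·1^n + (-2)·2^n.
At n = 8: a_8 = -511.

-511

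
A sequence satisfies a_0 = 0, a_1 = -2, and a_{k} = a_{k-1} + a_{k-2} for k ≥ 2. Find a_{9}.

The ordinary generating function has denominator 1 - x - x^2.
Iterating the recurrence: a_0,…,a_{9} = 0, -2, -2, -4, -6, -10, -16, -26, -42, -68.

-68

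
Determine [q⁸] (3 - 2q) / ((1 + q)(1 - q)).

Partial fractions give a closed form: a_n = (5/2)·(-1)^n + (1/2)·1^n.
At n = 8: a_8 = 3.

3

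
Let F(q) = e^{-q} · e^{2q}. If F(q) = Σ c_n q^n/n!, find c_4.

1

The EGF product rule gives c_4 = Σ_{k_1+k_2=4} C(4; k_1,k_2) · ∏ g_i(k_i), where e^{-q} gives (-1)^k; e^{2q} gives (2)^k.
g_1(k) for k = 0…4: 1, -1, 1, -1, 1.
g_2(k) for k = 0…4: 1, 2, 4, 8, 16.
c_4 = Σ_k C(4,k)·g_1(k)·g_2(4−k) = 1·1·16 + 4·(-1)·8 + 6·1·4 + 4·(-1)·2 + 1·1·1 = 16 − 32 + 24 − 8 + 1 = 1.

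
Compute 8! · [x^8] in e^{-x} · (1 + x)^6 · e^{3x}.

The EGF product rule gives c_8 = Σ_{k_1+k_2+k_3=8} C(8; k_1,k_2,k_3) · ∏ g_i(k_i), where e^{-x} gives (-1)^k; (1+x)^6 gives the falling factorial (6)_k; e^{3x} gives (3)^k.
g_1(k) for k = 0…8: 1, -1, 1, -1, 1, -1, 1, -1, 1.
g_2(k) for k = 0…8: 1, 6, 30, 120, 360, 720, 720, 0, 0.
g_3(k) for k = 0…8: 1, 3, 9, 27, 81, 243, 729, 2187, 6561.
First combine the last two factors: h(k) = Σ_j C(k,j)·g_2(j)·g_3(k−j) for k = 0…8: 1, 9, 75, 579, 4149, 27693, 173007, 1017495, 5668137.
c_8 = Σ_k C(8,k)·g_1(k)·h(8−k) = 1·1·5668137 + 8·(-1)·1017495 + 28·1·173007 + 56·(-1)·27693 + 70·1·4149 + 56·(-1)·579 + 28·1·75 + 8·(-1)·9 + 1·1·1 = 5668137 − 8139960 + 4844196 − 1550808 + 290430 − 32424 + 2100 − 72 + 1 = 1081600.

1081600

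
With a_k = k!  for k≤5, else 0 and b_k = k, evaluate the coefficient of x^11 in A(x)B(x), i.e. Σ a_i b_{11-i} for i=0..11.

975

This is [x^11] in the product of the two ordinary generating functions.
Σ = 1·11 + 1·10 + 2·9 + 6·8 + 24·7 + 120·6 + 0·5 + 0·4 + 0·3 + 0·2 + 0·1 + 0·0 = 975.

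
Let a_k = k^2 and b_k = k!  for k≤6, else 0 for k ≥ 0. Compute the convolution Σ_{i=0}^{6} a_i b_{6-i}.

Write out a_i and b_{6-i} for i = 0,…,6 and sum the products.
Σ = 0·720 + 1·120 + 4·24 + 9·6 + 16·2 + 25·1 + 36·1 = 363.

363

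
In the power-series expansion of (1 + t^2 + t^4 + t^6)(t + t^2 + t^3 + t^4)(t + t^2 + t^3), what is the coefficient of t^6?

(1 + t^2 + t^4 + t^6) has coefficients 1,0,1,0,1,0,1 for degrees 0…6.
(t + t^2 + t^3 + t^4) has coefficients 0,1,1,1,1,0,0 for degrees 0…6.
Finally multiplying by (t + t^2 + t^3), the product of all factors after the first has coefficients 0,0,1,2,3,3,2 for degrees 0…6.
[t^6] = 1·2 + 1·3 + 1·1 + 1·0 = 6.

6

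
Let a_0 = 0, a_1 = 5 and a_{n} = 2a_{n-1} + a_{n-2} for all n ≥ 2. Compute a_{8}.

The ordinary generating function has denominator 1 - 2x - x^2.
Iterating the recurrence: a_0,…,a_{8} = 0, 5, 10, 25, 60, 145, 350, 845, 2040.

2040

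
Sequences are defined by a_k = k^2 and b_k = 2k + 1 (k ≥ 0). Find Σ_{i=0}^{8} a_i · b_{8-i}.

876

This is [x^8] in the product of the two ordinary generating functions.
Σ = 0·17 + 1·15 + 4·13 + 9·11 + 16·9 + 25·7 + 36·5 + 49·3 + 64·1 = 876.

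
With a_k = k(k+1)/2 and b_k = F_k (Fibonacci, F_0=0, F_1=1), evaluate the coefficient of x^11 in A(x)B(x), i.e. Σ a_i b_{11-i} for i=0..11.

894

The convolution is the x^11 coefficient of A(x)B(x).
Σ = 0·89 + 1·55 + 3·34 + 6·21 + 10·13 + 15·8 + 21·5 + 28·3 + 36·2 + 45·1 + 55·1 + 66·0 = 894.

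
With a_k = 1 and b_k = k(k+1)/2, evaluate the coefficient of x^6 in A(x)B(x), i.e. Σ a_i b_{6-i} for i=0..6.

56

Write out a_i and b_{6-i} for i = 0,…,6 and sum the products.
Σ = 1·21 + 1·15 + 1·10 + 1·6 + 1·3 + 1·1 + 1·0 = 56.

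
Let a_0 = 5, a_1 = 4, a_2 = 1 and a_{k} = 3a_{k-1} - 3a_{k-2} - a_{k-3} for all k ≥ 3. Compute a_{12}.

5171

The ordinary generating function has denominator 1 - 3x + 3x^2 + x^3.
Iterating the recurrence: a_0,…,a_{12} = 5, 4, 1, -14, -49, -106, -157, -104, 265, 1264, 3101, 5246, 5171.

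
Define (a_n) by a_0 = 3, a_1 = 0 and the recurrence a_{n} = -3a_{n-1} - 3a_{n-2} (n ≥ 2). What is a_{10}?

1458

The ordinary generating function has denominator 1 + 3q + 3q^2.
Iterating the recurrence: a_0,…,a_{10} = 3, 0, -9, 27, -54, 81, -81, 0, 243, -729, 1458.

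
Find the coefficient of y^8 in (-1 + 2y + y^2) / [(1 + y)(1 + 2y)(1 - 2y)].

-426

Partial fractions give a closed form: a_n = (2/3)·(-1)^n + (-7/4)·(-2)^n + (1/12)·2^n.
At n = 8: a_8 = -426.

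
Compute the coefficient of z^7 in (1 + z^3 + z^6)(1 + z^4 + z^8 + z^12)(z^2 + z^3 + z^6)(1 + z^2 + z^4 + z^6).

(1 + z^3 + z^6) has coefficients 1,0,0,1,0,0,1 for degrees 0…6.
(1 + z^4 + z^8 + z^12) has coefficients 1,0,0,0,1,0,0,0 for degrees 0…7.
Multiplying by (z^2 + z^3 + z^6) gives running coefficients 0,0,1,1,0,0,2,1 for degrees 0…7.
Finally multiplying by (1 + z^2 + z^4 + z^6), the product of all factors after the first has coefficients 0,0,1,1,1,1,3,2 for degrees 0…7.
[z^7] = 1·2 + 1·1 + 1·0 = 3.

3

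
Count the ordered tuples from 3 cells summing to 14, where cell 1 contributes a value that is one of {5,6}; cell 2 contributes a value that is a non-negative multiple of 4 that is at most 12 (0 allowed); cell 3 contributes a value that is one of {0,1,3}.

2

The generating function for the choices is (z^5 + z^6)·(1 + z^4 + z^8 + z^12)·(1 + z + z^3); the count is [z^14].
(z^5 + z^6) has coefficients 0,0,0,0,0,1,1 for degrees 0…6.
(1 + z^4 + z^8 + z^12) has coefficients 1,0,0,0,1,0,0,0,1,0,0,0,1,0,0 for degrees 0…14.
Finally multiplying by (1 + z + z^3), the product of all factors after the first has coefficients 1,1,0,1,1,1,0,1,1,1,0,1,1,1,0 for degrees 0…14.
[z^14] = 1·1 + 1·1 = 2.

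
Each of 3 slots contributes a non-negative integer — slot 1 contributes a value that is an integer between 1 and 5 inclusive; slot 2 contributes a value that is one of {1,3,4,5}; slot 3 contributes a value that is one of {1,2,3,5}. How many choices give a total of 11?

The generating function for the choices is (y + y^2 + y^3 + y^4 + y^5)·(y + y^3 + y^4 + y^5)·(y + y^2 + y^3 + y^5); the count is [y^11].
(y + y^2 + y^3 + y^4 + y^5) has coefficients 0,1,1,1,1,1 for degrees 0…5.
(y + y^3 + y^4 + y^5) has coefficients 0,1,0,1,1,1,0,0,0,0,0,0 for degrees 0…11.
Finally multiplying by (y + y^2 + y^3 + y^5), the product of all factors after the first has coefficients 0,0,1,1,2,2,4,2,2,1,1,0 for degrees 0…11.
[y^11] = 1·1 + 1·1 + 1·2 + 1·2 + 1·4 = 10.

10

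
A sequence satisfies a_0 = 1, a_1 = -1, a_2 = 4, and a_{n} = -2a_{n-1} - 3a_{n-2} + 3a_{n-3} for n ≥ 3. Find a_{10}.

The ordinary generating function has denominator 1 + 2y + 3y^2 - 3y^3.
Iterating the recurrence: a_0,…,a_{10} = 1, -1, 4, -2, -11, 40, -53, -47, 373, -764, 268.

268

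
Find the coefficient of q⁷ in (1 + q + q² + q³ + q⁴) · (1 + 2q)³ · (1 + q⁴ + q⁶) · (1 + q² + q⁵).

94

(1 + q + q² + q³ + q⁴) has coefficients 1,1,1,1,1 for degrees 0…4.
(1 + 2q)³ has coefficients 1,6,12,8,0,0,0,0 for degrees 0…7.
Multiplying by (1 + q⁴ + q⁶) gives running coefficients 1,6,12,8,1,6,13,14 for degrees 0…7.
Finally multiplying by (1 + q² + q⁵), the product of all factors after the first has coefficients 1,6,13,14,13,15,20,32 for degrees 0…7.
[q⁷] = 1·32 + 1·20 + 1·15 + 1·13 + 1·14 = 94.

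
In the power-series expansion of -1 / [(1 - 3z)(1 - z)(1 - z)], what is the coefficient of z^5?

-543

The denominator gives the recurrence a_n = 5a_(n−1) − 7a_(n−2) + 3a_(n−3) for n ≥ 3; the numerator fixes a_0 = -1, a_1 = -5, a_2 = -18.
Iterating: -1, -5, -18, -58, -179, -543, so a_5 = -543.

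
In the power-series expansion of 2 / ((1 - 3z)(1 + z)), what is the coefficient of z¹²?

Partial fractions give a closed form: a_n = (3/2)·3^n + (1/2)·(-1)^n.
At n = 12: a_12 = 797162.

797162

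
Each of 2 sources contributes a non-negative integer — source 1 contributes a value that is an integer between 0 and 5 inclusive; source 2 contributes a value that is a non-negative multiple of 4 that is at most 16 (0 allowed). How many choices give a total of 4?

2

The generating function for the choices is (1 + y + y² + y³ + y⁴ + y⁵)·(1 + y⁴ + y⁸ + y¹² + y¹⁶); the count is [y⁴].
(1 + y + y² + y³ + y⁴ + y⁵) has coefficients 1,1,1,1,1 for degrees 0…4.
(1 + y⁴ + y⁸ + y¹² + y¹⁶) has coefficients 1,0,0,0,1 for degrees 0…4.
[y⁴] = 1·1 + 1·0 + 1·0 + 1·0 + 1·1 = 2.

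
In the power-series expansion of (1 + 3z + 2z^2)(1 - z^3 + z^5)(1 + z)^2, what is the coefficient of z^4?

(1 + 3z + 2z^2) has coefficients 1,3,2 for degrees 0…2.
(1 - z^3 + z^5) has coefficients 1,0,0,-1,0 for degrees 0…4.
Finally multiplying by (1 + z)^2, the product of all factors after the first has coefficients 1,2,1,-1,-2 for degrees 0…4.
[z^4] = 1·(-2) + 3·(-1) + 2·1 = -3.

-3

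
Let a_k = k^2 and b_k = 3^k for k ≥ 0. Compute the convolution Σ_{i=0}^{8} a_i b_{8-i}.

9796

Write out a_i and b_{8-i} for i = 0,…,8 and sum the products.
Σ = 0·6561 + 1·2187 + 4·729 + 9·243 + 16·81 + 25·27 + 36·9 + 49·3 + 64·1 = 9796.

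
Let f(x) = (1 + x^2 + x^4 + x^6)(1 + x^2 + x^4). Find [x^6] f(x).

3

(1 + x^2 + x^4 + x^6) has coefficients 1,0,1,0,1,0,1 for degrees 0…6.
(1 + x^2 + x^4) has coefficients 1,0,1,0,1,0,0 for degrees 0…6.
[x^6] = 1·0 + 1·1 + 1·1 + 1·1 = 3.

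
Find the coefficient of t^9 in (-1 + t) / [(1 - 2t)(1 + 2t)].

The denominator gives the recurrence a_n = 4a_(n−2) for n ≥ 3; the numerator fixes a_0 = -1, a_1 = 1, a_2 = -4.
Iterating: -1, 1, -4, 4, -16, 16, -64, 64, -256, 256, so a_9 = 256.

256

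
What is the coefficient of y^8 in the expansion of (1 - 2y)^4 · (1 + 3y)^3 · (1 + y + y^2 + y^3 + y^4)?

88

(1 - 2y)^4 has coefficients 1,-8,24,-32,16 for degrees 0…4.
(1 + 3y)^3 has coefficients 1,9,27,27,0,0,0,0,0 for degrees 0…8.
Finally multiplying by (1 + y + y^2 + y^3 + y^4), the product of all factors after the first has coefficients 1,10,37,64,64,63,54,27,0 for degrees 0…8.
[y^8] = 1·0 − 8·27 + 24·54 − 32·63 + 16·64 = 88.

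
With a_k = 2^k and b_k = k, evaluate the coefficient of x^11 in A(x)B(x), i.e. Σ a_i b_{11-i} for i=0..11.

4083

This is [x^11] in the product of the two ordinary generating functions.
Σ = 1·11 + 2·10 + 4·9 + 8·8 + 16·7 + 32·6 + 64·5 + 128·4 + 256·3 + 512·2 + 1024·1 + 2048·0 = 4083.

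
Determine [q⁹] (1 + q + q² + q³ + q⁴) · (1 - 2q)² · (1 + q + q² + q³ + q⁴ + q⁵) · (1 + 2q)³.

(1 + q + q² + q³ + q⁴) has coefficients 1,1,1,1,1 for degrees 0…4.
(1 - 2q)² has coefficients 1,-4,4,0,0,0,0,0,0,0 for degrees 0…9.
Multiplying by (1 + q + q² + q³ + q⁴ + q⁵) gives running coefficients 1,-3,1,1,1,1,0,4,0,0 for degrees 0…9.
Finally multiplying by (1 + 2q)³, the product of all factors after the first has coefficients 1,3,-5,-21,-5,27,26,24,32,48 for degrees 0…9.
[q⁹] = 1·48 + 1·32 + 1·24 + 1·26 + 1·27 = 157.

157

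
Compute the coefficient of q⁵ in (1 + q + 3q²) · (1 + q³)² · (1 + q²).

8

(1 + q + 3q²) has coefficients 1,1,3 for degrees 0…2.
(1 + q³)² has coefficients 1,0,0,2,0,0 for degrees 0…5.
Finally multiplying by (1 + q²), the product of all factors after the first has coefficients 1,0,1,2,0,2 for degrees 0…5.
[q⁵] = 1·2 + 1·0 + 3·2 = 8.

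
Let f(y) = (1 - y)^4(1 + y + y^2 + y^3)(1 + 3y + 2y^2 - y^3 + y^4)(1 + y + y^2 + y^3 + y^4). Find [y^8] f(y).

-3

(1 - y)^4 has coefficients 1,-4,6,-4,1 for degrees 0…4.
(1 + y + y^2 + y^3) has coefficients 1,1,1,1,0,0,0,0,0 for degrees 0…8.
Multiplying by (1 + 3y + 2y^2 - y^3 + y^4) gives running coefficients 1,4,6,5,5,2,0,1,0 for degrees 0…8.
Finally multiplying by (1 + y + y^2 + y^3 + y^4), the product of all factors after the first has coefficients 1,5,11,16,21,22,18,13,8 for degrees 0…8.
[y^8] = 1·8 − 4·13 + 6·18 − 4·22 + 1·21 = -3.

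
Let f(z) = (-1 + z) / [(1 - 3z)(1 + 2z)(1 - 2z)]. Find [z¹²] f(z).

Partial fractions give a closed form: a_n = (-6/5)·3^n + (-3/10)·(-2)^n + (1/2)·2^n.
At n = 12: a_12 = -636910.

-636910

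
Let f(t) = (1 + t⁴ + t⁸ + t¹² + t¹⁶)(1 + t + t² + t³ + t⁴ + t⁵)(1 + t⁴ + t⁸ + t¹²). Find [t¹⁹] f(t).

4

(1 + t⁴ + t⁸ + t¹² + t¹⁶) has coefficients 1,0,0,0,1,0,0,0,1,0,0,0,1,0,0,0,1 for degrees 0…16.
(1 + t + t² + t³ + t⁴ + t⁵) has coefficients 1,1,1,1,1,1,0,0,0,0,0,0,0,0,0,0,0,0,0,0 for degrees 0…19.
Finally multiplying by (1 + t⁴ + t⁸ + t¹²), the product of all factors after the first has coefficients 1,1,1,1,2,2,1,1,2,2,1,1,2,2,1,1,1,1,0,0 for degrees 0…19.
[t¹⁹] = 1·0 + 1·1 + 1·1 + 1·1 + 1·1 = 4.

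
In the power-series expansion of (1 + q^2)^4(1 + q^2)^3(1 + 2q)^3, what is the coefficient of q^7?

(1 + q^2)^4 has coefficients 1,0,4,0,6,0,4,0 for degrees 0…7.
(1 + q^2)^3 has coefficients 1,0,3,0,3,0,1,0 for degrees 0…7.
Finally multiplying by (1 + 2q)^3, the product of all factors after the first has coefficients 1,6,15,26,39,42,37,30 for degrees 0…7.
[q^7] = 1·30 + 4·42 + 6·26 + 4·6 = 378.

378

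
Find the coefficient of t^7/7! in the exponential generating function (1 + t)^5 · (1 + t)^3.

40320

The EGF product rule gives c_7 = Σ_{k_1+k_2=7} C(7; k_1,k_2) · ∏ g_i(k_i), where (1+t)^5 gives the falling factorial (5)_k; (1+t)^3 gives the falling factorial (3)_k.
g_1(k) for k = 0…7: 1, 5, 20, 60, 120, 120, 0, 0.
g_2(k) for k = 0…7: 1, 3, 6, 6, 0, 0, 0, 0.
c_7 = Σ_k C(7,k)·g_1(k)·g_2(7−k) = 35·120·6 + 21·120·6 = 25200 + 15120 = 40320.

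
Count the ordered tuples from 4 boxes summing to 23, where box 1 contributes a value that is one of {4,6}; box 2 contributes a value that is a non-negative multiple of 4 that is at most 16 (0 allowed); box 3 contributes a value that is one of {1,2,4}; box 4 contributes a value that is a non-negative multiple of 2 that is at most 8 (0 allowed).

The generating function for the choices is (t^4 + t^6)·(1 + t^4 + t^8 + t^12 + t^16)·(t + t^2 + t^4)·(1 + t^2 + t^4 + t^6 + t^8); the count is [t^23].
(t^4 + t^6) has coefficients 0,0,0,0,1,0,1 for degrees 0…6.
(1 + t^4 + t^8 + t^12 + t^16) has coefficients 1,0,0,0,1,0,0,0,1,0,0,0,1,0,0,0,1,0,0,0,0,0,0,0 for degrees 0…23.
Multiplying by (t + t^2 + t^4) gives running coefficients 0,1,1,0,1,1,1,0,1,1,1,0,1,1,1,0,1,1,1,0,1,0,0,0 for degrees 0…23.
Finally multiplying by (1 + t^2 + t^4 + t^6 + t^8), the product of all factors after the first has coefficients 0,1,1,1,2,2,3,2,4,3,5,2,5,3,5,2,5,3,5,2,5,2,4,1 for degrees 0…23.
[t^23] = 1·2 + 1·3 = 5.

5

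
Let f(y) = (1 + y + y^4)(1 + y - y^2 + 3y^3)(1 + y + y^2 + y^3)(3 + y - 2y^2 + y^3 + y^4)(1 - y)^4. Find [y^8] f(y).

(1 + y + y^4) has coefficients 1,1,0,0,1 for degrees 0…4.
(1 + y - y^2 + 3y^3) has coefficients 1,1,-1,3,0,0,0,0,0 for degrees 0…8.
Multiplying by (1 + y + y^2 + y^3) gives running coefficients 1,2,1,4,3,2,3,0,0 for degrees 0…8.
Multiplying by (3 + y - 2y^2 + y^3 + y^4) gives running coefficients 3,7,3,10,14,4,10,6,-1 for degrees 0…8.
Finally multiplying by (1 - y)^4, the product of all factors after the first has coefficients 3,-5,-7,28,-33,3,41,-56,33 for degrees 0…8.
[y^8] = 1·33 + 1·(-56) + 1·(-33) = -56.

-56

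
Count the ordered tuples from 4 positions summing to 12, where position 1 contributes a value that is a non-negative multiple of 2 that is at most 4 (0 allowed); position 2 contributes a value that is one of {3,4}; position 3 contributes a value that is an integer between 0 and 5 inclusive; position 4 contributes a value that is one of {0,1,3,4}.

The generating function for the choices is (1 + q^2 + q^4)·(q^3 + q^4)·(1 + q + q^2 + q^3 + q^4 + q^5)·(1 + q + q^3 + q^4); the count is [q^12].
(1 + q^2 + q^4) has coefficients 1,0,1,0,1 for degrees 0…4.
(q^3 + q^4) has coefficients 0,0,0,1,1,0,0,0,0,0,0,0,0 for degrees 0…12.
Multiplying by (1 + q + q^2 + q^3 + q^4 + q^5) gives running coefficients 0,0,0,1,2,2,2,2,2,1,0,0,0 for degrees 0…12.
Finally multiplying by (1 + q + q^3 + q^4), the product of all factors after the first has coefficients 0,0,0,1,3,4,5,7,8,7,5,4,3 for degrees 0…12.
[q^12] = 1·3 + 1·5 + 1·8 = 16.

16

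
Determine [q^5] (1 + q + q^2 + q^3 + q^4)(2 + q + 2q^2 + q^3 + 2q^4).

(1 + q + q^2 + q^3 + q^4) has coefficients 1,1,1,1,1 for degrees 0…4.
(2 + q + 2q^2 + q^3 + 2q^4) has coefficients 2,1,2,1,2,0 for degrees 0…5.
[q^5] = 1·0 + 1·2 + 1·1 + 1·2 + 1·1 = 6.

6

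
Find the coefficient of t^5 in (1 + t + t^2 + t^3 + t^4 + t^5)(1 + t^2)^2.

4

(1 + t + t^2 + t^3 + t^4 + t^5) has coefficients 1,1,1,1,1,1 for degrees 0…5.
(1 + t^2)^2 has coefficients 1,0,2,0,1,0 for degrees 0…5.
[t^5] = 1·0 + 1·1 + 1·0 + 1·2 + 1·0 + 1·1 = 4.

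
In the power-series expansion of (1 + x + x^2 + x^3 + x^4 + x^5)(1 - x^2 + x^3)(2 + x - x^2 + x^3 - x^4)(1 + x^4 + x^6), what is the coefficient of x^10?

(1 + x + x^2 + x^3 + x^4 + x^5) has coefficients 1,1,1,1,1,1 for degrees 0…5.
(1 - x^2 + x^3) has coefficients 1,0,-1,1,0,0,0,0,0,0,0 for degrees 0…10.
Multiplying by (2 + x - x^2 + x^3 - x^4) gives running coefficients 2,1,-3,2,1,-2,2,-1,0,0,0 for degrees 0…10.
Finally multiplying by (1 + x^4 + x^6), the product of all factors after the first has coefficients 2,1,-3,2,3,-1,1,2,-2,0,3 for degrees 0…10.
[x^10] = 1·3 + 1·0 + 1·(-2) + 1·2 + 1·1 + 1·(-1) = 3.

3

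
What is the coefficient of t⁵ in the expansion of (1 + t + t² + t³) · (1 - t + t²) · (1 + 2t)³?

21

(1 + t + t² + t³) has coefficients 1,1,1,1 for degrees 0…3.
(1 - t + t²) has coefficients 1,-1,1,0,0,0 for degrees 0…5.
Finally multiplying by (1 + 2t)³, the product of all factors after the first has coefficients 1,5,7,2,4,8 for degrees 0…5.
[t⁵] = 1·8 + 1·4 + 1·2 + 1·7 = 21.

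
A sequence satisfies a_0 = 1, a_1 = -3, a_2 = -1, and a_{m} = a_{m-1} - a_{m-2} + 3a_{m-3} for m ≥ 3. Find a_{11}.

The ordinary generating function has denominator 1 - z + z^2 - 3z^3.
Iterating the recurrence: a_0,…,a_{11} = 1, -3, -1, 5, -3, -11, 7, 9, -31, -19, 39, -35.

-35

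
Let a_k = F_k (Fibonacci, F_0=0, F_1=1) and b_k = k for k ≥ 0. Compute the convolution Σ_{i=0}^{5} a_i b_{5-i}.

14

This is [x^5] in the product of the two ordinary generating functions.
Σ = 0·5 + 1·4 + 1·3 + 2·2 + 3·1 + 5·0 = 14.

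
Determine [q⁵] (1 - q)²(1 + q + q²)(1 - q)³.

(1 - q)² has coefficients 1,-2,1 for degrees 0…2.
(1 + q + q²) has coefficients 1,1,1,0,0,0 for degrees 0…5.
Finally multiplying by (1 - q)³, the product of all factors after the first has coefficients 1,-2,1,-1,2,-1 for degrees 0…5.
[q⁵] = 1·(-1) − 2·2 + 1·(-1) = -6.

-6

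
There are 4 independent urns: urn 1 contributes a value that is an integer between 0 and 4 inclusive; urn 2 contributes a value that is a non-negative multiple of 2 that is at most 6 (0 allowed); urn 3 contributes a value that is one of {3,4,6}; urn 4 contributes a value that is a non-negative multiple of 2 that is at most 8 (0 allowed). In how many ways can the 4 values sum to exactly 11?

23

The generating function for the choices is (1 + x + x^2 + x^3 + x^4)·(1 + x^2 + x^4 + x^6)·(x^3 + x^4 + x^6)·(1 + x^2 + x^4 + x^6 + x^8); the count is [x^11].
(1 + x + x^2 + x^3 + x^4) has coefficients 1,1,1,1,1 for degrees 0…4.
(1 + x^2 + x^4 + x^6) has coefficients 1,0,1,0,1,0,1,0,0,0,0,0 for degrees 0…11.
Multiplying by (x^3 + x^4 + x^6) gives running coefficients 0,0,0,1,1,1,2,1,2,1,2,0 for degrees 0…11.
Finally multiplying by (1 + x^2 + x^4 + x^6 + x^8), the product of all factors after the first has coefficients 0,0,0,1,1,2,3,3,5,4,7,4 for degrees 0…11.
[x^11] = 1·4 + 1·7 + 1·4 + 1·5 + 1·3 = 23.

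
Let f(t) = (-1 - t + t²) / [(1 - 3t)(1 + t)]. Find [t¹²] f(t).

-487154

The denominator gives the recurrence a_n = 2a_(n−1) + 3a_(n−2) for n ≥ 3; the numerator fixes a_0 = -1, a_1 = -3, a_2 = -8.
Iterating: -1, -3, -8, -25, -74, -223, -668, -2005, -6014, -18043, -54128, -162385, -487154, so a_12 = -487154.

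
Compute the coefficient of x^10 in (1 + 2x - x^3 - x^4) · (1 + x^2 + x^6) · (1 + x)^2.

-3

(1 + 2x - x^3 - x^4) has coefficients 1,2,0,-1,-1 for degrees 0…4.
(1 + x^2 + x^6) has coefficients 1,0,1,0,0,0,1,0,0,0,0 for degrees 0…10.
Finally multiplying by (1 + x)^2, the product of all factors after the first has coefficients 1,2,2,2,1,0,1,2,1,0,0 for degrees 0…10.
[x^10] = 1·0 + 2·0 − 1·2 − 1·1 = -3.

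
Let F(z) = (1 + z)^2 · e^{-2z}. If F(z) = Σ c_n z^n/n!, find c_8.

1792

The EGF product rule gives c_8 = Σ_{k_1+k_2=8} C(8; k_1,k_2) · ∏ g_i(k_i), where (1+z)^2 gives the falling factorial (2)_k; e^{-2z} gives (-2)^k.
g_1(k) for k = 0…8: 1, 2, 2, 0, 0, 0, 0, 0, 0.
g_2(k) for k = 0…8: 1, -2, 4, -8, 16, -32, 64, -128, 256.
c_8 = Σ_k C(8,k)·g_1(k)·g_2(8−k) = 1·1·256 + 8·2·(-128) + 28·2·64 = 256 − 2048 + 3584 = 1792.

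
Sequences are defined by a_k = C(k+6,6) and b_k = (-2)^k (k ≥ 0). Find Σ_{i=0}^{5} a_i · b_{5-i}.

The convolution is the t^5 coefficient of A(t)B(t).
Σ = 1·(-32) + 7·16 + 28·(-8) + 84·4 + 210·(-2) + 462·1 = 234.

234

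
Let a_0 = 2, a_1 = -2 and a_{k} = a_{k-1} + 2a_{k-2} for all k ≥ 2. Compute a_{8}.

2

The ordinary generating function has denominator 1 - x - 2x^2.
Iterating the recurrence: a_0,…,a_{8} = 2, -2, 2, -2, 2, -2, 2, -2, 2.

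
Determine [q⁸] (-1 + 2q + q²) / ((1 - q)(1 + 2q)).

-298

The denominator gives the recurrence a_n = −a_(n−1) + 2a_(n−2) for n ≥ 3; the numerator fixes a_0 = -1, a_1 = 3, a_2 = -4.
Iterating: -1, 3, -4, 10, -18, 38, -74, 150, -298, so a_8 = -298.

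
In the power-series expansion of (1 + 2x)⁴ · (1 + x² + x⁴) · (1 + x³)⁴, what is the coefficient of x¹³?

(1 + 2x)⁴ has coefficients 1,8,24,32,16 for degrees 0…4.
(1 + x² + x⁴) has coefficients 1,0,1,0,1,0,0,0,0,0,0,0,0,0 for degrees 0…13.
Finally multiplying by (1 + x³)⁴, the product of all factors after the first has coefficients 1,0,1,4,1,4,6,4,6,4,6,4,1,4 for degrees 0…13.
[x¹³] = 1·4 + 8·1 + 24·4 + 32·6 + 16·4 = 364.

364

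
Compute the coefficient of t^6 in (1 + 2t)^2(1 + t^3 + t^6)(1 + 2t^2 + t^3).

(1 + 2t)^2 has coefficients 1,4,4 for degrees 0…2.
(1 + t^3 + t^6) has coefficients 1,0,0,1,0,0,1 for degrees 0…6.
Finally multiplying by (1 + 2t^2 + t^3), the product of all factors after the first has coefficients 1,0,2,2,0,2,2 for degrees 0…6.
[t^6] = 1·2 + 4·2 + 4·0 = 10.

10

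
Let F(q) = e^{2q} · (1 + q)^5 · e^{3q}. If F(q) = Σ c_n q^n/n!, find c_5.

The EGF product rule gives c_5 = Σ_{k_1+k_2+k_3=5} C(5; k_1,k_2,k_3) · ∏ g_i(k_i), where e^{2q} gives (2)^k; (1+q)^5 gives the falling factorial (5)_k; e^{3q} gives (3)^k.
g_1(k) for k = 0…5: 1, 2, 4, 8, 16, 32.
g_2(k) for k = 0…5: 1, 5, 20, 60, 120, 120.
g_3(k) for k = 0…5: 1, 3, 9, 27, 81, 243.
First combine the last two factors: h(k) = Σ_j C(k,j)·g_2(j)·g_3(k−j) for k = 0…5: 1, 8, 59, 402, 2541, 14988.
c_5 = Σ_k C(5,k)·g_1(k)·h(5−k) = 1·1·14988 + 5·2·2541 + 10·4·402 + 10·8·59 + 5·16·8 + 1·32·1 = 14988 + 25410 + 16080 + 4720 + 640 + 32 = 61870.

61870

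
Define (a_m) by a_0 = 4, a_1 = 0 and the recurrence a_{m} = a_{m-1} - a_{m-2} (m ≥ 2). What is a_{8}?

The ordinary generating function has denominator 1 - q + q^2.
Iterating the recurrence: a_0,…,a_{8} = 4, 0, -4, -4, 0, 4, 4, 0, -4.

-4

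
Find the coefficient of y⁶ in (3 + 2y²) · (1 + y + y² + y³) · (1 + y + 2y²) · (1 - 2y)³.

-2

(3 + 2y²) has coefficients 3,0,2 for degrees 0…2.
(1 + y + y² + y³) has coefficients 1,1,1,1,0,0,0 for degrees 0…6.
Multiplying by (1 + y + 2y²) gives running coefficients 1,2,4,4,3,2,0 for degrees 0…6.
Finally multiplying by (1 - 2y)³, the product of all factors after the first has coefficients 1,-4,4,-4,11,0,-8 for degrees 0…6.
[y⁶] = 3·(-8) + 2·11 = -2.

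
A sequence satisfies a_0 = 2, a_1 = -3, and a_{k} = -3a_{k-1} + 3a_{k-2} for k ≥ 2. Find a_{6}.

The ordinary generating function has denominator 1 + 3y - 3y^2.
Iterating the recurrence: a_0,…,a_{6} = 2, -3, 15, -54, 207, -783, 2970.

2970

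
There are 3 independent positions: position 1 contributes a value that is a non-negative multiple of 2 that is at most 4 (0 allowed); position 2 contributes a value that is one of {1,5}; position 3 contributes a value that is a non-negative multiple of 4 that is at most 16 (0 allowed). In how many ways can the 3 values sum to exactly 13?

4

The generating function for the choices is (1 + x² + x⁴)·(x + x⁵)·(1 + x⁴ + x⁸ + x¹² + x¹⁶); the count is [x¹³].
(1 + x² + x⁴) has coefficients 1,0,1,0,1 for degrees 0…4.
(x + x⁵) has coefficients 0,1,0,0,0,1,0,0,0,0,0,0,0,0 for degrees 0…13.
Finally multiplying by (1 + x⁴ + x⁸ + x¹² + x¹⁶), the product of all factors after the first has coefficients 0,1,0,0,0,2,0,0,0,2,0,0,0,2 for degrees 0…13.
[x¹³] = 1·2 + 1·0 + 1·2 = 4.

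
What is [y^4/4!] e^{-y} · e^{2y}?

1

The EGF product rule gives c_4 = Σ_{k_1+k_2=4} C(4; k_1,k_2) · ∏ g_i(k_i), where e^{-y} gives (-1)^k; e^{2y} gives (2)^k.
g_1(k) for k = 0…4: 1, -1, 1, -1, 1.
g_2(k) for k = 0…4: 1, 2, 4, 8, 16.
c_4 = Σ_k C(4,k)·g_1(k)·g_2(4−k) = 1·1·16 + 4·(-1)·8 + 6·1·4 + 4·(-1)·2 + 1·1·1 = 16 − 32 + 24 − 8 + 1 = 1.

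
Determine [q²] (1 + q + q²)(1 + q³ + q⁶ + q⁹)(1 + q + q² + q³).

(1 + q + q²) has coefficients 1,1,1 for degrees 0…2.
(1 + q³ + q⁶ + q⁹) has coefficients 1,0,0 for degrees 0…2.
Finally multiplying by (1 + q + q² + q³), the product of all factors after the first has coefficients 1,1,1 for degrees 0…2.
[q²] = 1·1 + 1·1 + 1·1 = 3.

3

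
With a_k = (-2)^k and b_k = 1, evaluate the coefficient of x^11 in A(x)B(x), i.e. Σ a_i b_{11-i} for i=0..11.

-1365

This is [x^11] in the product of the two ordinary generating functions.
Σ = 1·1 − 2·1 + 4·1 − 8·1 + 16·1 − 32·1 + 64·1 − 128·1 + 256·1 − 512·1 + 1024·1 − 2048·1 = -1365.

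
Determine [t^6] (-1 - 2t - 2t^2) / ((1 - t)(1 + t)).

-3

The denominator gives the recurrence a_n = a_(n−2) for n ≥ 3; the numerator fixes a_0 = -1, a_1 = -2, a_2 = -3.
Iterating: -1, -2, -3, -2, -3, -2, -3, so a_6 = -3.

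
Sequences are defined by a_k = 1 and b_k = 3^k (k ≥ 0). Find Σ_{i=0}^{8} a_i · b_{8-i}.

Write out a_i and b_{8-i} for i = 0,…,8 and sum the products.
Σ = 1·6561 + 1·2187 + 1·729 + 1·243 + 1·81 + 1·27 + 1·9 + 1·3 + 1·1 = 9841.

9841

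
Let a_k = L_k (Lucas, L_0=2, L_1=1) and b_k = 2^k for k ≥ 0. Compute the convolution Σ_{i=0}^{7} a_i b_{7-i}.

The convolution is the x^7 coefficient of A(x)B(x).
Σ = 2·128 + 1·64 + 3·32 + 4·16 + 7·8 + 11·4 + 18·2 + 29·1 = 645.

645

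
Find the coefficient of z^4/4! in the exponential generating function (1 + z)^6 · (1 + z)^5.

7920

The EGF product rule gives c_4 = Σ_{k_1+k_2=4} C(4; k_1,k_2) · ∏ g_i(k_i), where (1+z)^6 gives the falling factorial (6)_k; (1+z)^5 gives the falling factorial (5)_k.
g_1(k) for k = 0…4: 1, 6, 30, 120, 360.
g_2(k) for k = 0…4: 1, 5, 20, 60, 120.
c_4 = Σ_k C(4,k)·g_1(k)·g_2(4−k) = 1·1·120 + 4·6·60 + 6·30·20 + 4·120·5 + 1·360·1 = 120 + 1440 + 3600 + 2400 + 360 = 7920.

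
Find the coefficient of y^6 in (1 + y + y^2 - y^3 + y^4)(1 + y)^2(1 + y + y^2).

2

(1 + y + y^2 - y^3 + y^4) has coefficients 1,1,1,-1,1 for degrees 0…4.
(1 + y)^2 has coefficients 1,2,1,0,0,0,0 for degrees 0…6.
Finally multiplying by (1 + y + y^2), the product of all factors after the first has coefficients 1,3,4,3,1,0,0 for degrees 0…6.
[y^6] = 1·0 + 1·0 + 1·1 − 1·3 + 1·4 = 2.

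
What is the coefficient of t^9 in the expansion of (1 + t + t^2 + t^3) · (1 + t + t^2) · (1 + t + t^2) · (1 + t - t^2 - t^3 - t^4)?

(1 + t + t^2 + t^3) has coefficients 1,1,1,1 for degrees 0…3.
(1 + t + t^2) has coefficients 1,1,1,0,0,0,0,0,0,0 for degrees 0…9.
Multiplying by (1 + t + t^2) gives running coefficients 1,2,3,2,1,0,0,0,0,0 for degrees 0…9.
Finally multiplying by (1 + t - t^2 - t^3 - t^4), the product of all factors after the first has coefficients 1,3,4,2,-3,-6,-6,-3,-1,0 for degrees 0…9.
[t^9] = 1·0 + 1·(-1) + 1·(-3) + 1·(-6) = -10.

-10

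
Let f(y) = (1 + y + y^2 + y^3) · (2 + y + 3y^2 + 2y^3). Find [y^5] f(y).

(1 + y + y^2 + y^3) has coefficients 1,1,1,1 for degrees 0…3.
(2 + y + 3y^2 + 2y^3) has coefficients 2,1,3,2,0,0 for degrees 0…5.
[y^5] = 1·0 + 1·0 + 1·2 + 1·3 = 5.

5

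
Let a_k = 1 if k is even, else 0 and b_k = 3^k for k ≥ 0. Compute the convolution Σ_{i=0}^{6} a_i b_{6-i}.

This is [x^6] in the product of the two ordinary generating functions.
Σ = 1·729 + 0·243 + 1·81 + 0·27 + 1·9 + 0·3 + 1·1 = 820.

820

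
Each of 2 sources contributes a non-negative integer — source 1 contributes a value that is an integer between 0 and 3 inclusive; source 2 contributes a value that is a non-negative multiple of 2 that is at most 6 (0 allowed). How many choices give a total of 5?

The generating function for the choices is (1 + t + t² + t³)·(1 + t² + t⁴ + t⁶); the count is [t⁵].
(1 + t + t² + t³) has coefficients 1,1,1,1 for degrees 0…3.
(1 + t² + t⁴ + t⁶) has coefficients 1,0,1,0,1,0 for degrees 0…5.
[t⁵] = 1·0 + 1·1 + 1·0 + 1·1 = 2.

2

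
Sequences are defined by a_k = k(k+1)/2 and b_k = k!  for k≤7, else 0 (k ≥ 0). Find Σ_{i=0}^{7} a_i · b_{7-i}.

1363

The convolution is the x^7 coefficient of A(x)B(x).
Σ = 0·5040 + 1·720 + 3·120 + 6·24 + 10·6 + 15·2 + 21·1 + 28·1 = 1363.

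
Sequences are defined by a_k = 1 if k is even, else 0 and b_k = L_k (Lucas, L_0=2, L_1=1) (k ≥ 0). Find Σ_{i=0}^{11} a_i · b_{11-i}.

Write out a_i and b_{11-i} for i = 0,…,11 and sum the products.
Σ = 1·199 + 0·123 + 1·76 + 0·47 + 1·29 + 0·18 + 1·11 + 0·7 + 1·4 + 0·3 + 1·1 + 0·2 = 320.

320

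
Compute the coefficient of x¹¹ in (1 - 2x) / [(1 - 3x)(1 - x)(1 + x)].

66430

Partial fractions give a closed form: a_n = (3/8)·3^n + (1/4)·1^n + (3/8)·(-1)^n.
At n = 11: a_11 = 66430.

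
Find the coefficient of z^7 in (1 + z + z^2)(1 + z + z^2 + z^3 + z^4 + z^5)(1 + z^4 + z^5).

7

(1 + z + z^2) has coefficients 1,1,1 for degrees 0…2.
(1 + z + z^2 + z^3 + z^4 + z^5) has coefficients 1,1,1,1,1,1,0,0 for degrees 0…7.
Finally multiplying by (1 + z^4 + z^5), the product of all factors after the first has coefficients 1,1,1,1,2,3,2,2 for degrees 0…7.
[z^7] = 1·2 + 1·2 + 1·3 = 7.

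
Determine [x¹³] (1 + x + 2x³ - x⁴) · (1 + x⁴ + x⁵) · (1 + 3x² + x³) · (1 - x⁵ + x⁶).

2

(1 + x + 2x³ - x⁴) has coefficients 1,1,0,2,-1 for degrees 0…4.
(1 + x⁴ + x⁵) has coefficients 1,0,0,0,1,1,0,0,0,0,0,0,0,0 for degrees 0…13.
Multiplying by (1 + 3x² + x³) gives running coefficients 1,0,3,1,1,1,3,4,1,0,0,0,0,0 for degrees 0…13.
Finally multiplying by (1 - x⁵ + x⁶), the product of all factors after the first has coefficients 1,0,3,1,1,0,4,1,3,0,0,-2,-1,3 for degrees 0…13.
[x¹³] = 1·3 + 1·(-1) + 2·0 − 1·0 = 2.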